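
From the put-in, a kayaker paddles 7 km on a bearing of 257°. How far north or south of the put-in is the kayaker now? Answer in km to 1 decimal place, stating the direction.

Leg 1 (257°, 7 km): east 7 sin 257° = -6.82, north 7 cos 257° = -1.57
Net north component: -1.57 km.

1.6 km south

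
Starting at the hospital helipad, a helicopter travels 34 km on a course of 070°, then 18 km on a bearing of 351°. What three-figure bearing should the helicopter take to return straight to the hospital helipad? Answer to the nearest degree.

225°

Leg 1 (070°, 34 km): east 34 sin 70° = 31.95, north 34 cos 70° = 11.63
Leg 2 (351°, 18 km): east 18 sin 351° = -2.82, north 18 cos 351° = 17.78
Net displacement: 29.13 east, 29.41 north. Direction back to start is (-29.13, -29.41): bearing = atan2(-29.13, -29.41) mod 360° = 224.73° ≈ 225°.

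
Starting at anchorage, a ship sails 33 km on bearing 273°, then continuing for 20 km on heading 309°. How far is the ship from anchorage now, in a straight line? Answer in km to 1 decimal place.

Leg 1 (273°, 33 km): east 33 sin 273° = -32.95, north 33 cos 273° = 1.73
Leg 2 (309°, 20 km): east 20 sin 309° = -15.54, north 20 cos 309° = 12.59
Net: -48.50 east, 14.31 north. Distance = √((-48.50)² + (14.31)²) = 50.566 km.

50.6 km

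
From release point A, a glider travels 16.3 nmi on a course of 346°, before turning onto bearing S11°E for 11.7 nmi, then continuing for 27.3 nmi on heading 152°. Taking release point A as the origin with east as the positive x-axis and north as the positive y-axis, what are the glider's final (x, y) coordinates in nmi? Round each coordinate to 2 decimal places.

(11.11, -19.77)

Leg 1 (346°, 16.3 nmi): east 16.3 sin 346° = -3.94, north 16.3 cos 346° = 15.82
Leg 2 (S11°E, 11.7 nmi): east 11.7 sin 169° = 2.23, north 11.7 cos 169° = -11.49
Leg 3 (152°, 27.3 nmi): east 27.3 sin 152° = 12.82, north 27.3 cos 152° = -24.10
Summing: 11.11 nmi east, -19.77 nmi north → (11.11, -19.77).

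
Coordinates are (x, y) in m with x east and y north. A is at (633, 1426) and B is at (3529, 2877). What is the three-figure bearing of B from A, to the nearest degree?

063°

Δeast = 3529 − 633 = 2896.00; Δnorth = 2877 − 1426 = 1451.00.
Bearing = atan2(Δeast, Δnorth) mod 360° = 63.39° ≈ 063°.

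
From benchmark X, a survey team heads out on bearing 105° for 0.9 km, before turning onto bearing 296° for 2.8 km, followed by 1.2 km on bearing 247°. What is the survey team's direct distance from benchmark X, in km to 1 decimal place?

2.8 km

Leg 1 (105°, 0.9 km): east 0.9 sin 105° = 0.87, north 0.9 cos 105° = -0.23
Leg 2 (296°, 2.8 km): east 2.8 sin 296° = -2.52, north 2.8 cos 296° = 1.23
Leg 3 (247°, 1.2 km): east 1.2 sin 247° = -1.10, north 1.2 cos 247° = -0.47
Net: -2.75 east, 0.53 north. Distance = √((-2.75)² + (0.53)²) = 2.802 km.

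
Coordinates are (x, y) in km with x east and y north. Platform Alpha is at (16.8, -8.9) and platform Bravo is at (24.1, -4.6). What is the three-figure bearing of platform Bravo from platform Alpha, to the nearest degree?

Δeast = 24.1 − 16.8 = 7.30; Δnorth = -4.6 − -8.9 = 4.30.
Bearing = atan2(Δeast, Δnorth) mod 360° = 59.50° ≈ 060°.

060°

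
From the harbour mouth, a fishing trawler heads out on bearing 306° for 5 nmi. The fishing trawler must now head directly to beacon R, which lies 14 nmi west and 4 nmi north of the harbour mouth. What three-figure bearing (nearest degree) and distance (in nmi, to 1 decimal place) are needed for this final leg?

276°, 10.0 nmi

Leg 1 (306°, 5 nmi): east 5 sin 306° = -4.05, north 5 cos 306° = 2.94
Current position: (-4.05, 2.94). Target: (-14, 4). Remaining: Δeast = -9.95, Δnorth = 1.06.
Bearing = atan2(-9.95, 1.06) mod 360° = 276.08°; distance = √((-9.95)² + (1.06)²) = 10.011 nmi.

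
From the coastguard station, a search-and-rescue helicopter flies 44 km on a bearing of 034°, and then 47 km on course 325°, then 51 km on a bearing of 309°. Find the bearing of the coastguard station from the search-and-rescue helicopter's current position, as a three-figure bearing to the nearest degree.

159°

Leg 1 (034°, 44 km): east 44 sin 34° = 24.60, north 44 cos 34° = 36.48
Leg 2 (325°, 47 km): east 47 sin 325° = -26.96, north 47 cos 325° = 38.50
Leg 3 (309°, 51 km): east 51 sin 309° = -39.63, north 51 cos 309° = 32.10
Net displacement: -41.99 east, 107.07 north. Direction back to start is (41.99, -107.07): bearing = atan2(41.99, -107.07) mod 360° = 158.59° ≈ 159°.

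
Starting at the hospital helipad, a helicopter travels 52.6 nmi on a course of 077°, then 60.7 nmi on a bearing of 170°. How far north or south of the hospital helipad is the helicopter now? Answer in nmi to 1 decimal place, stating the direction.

Leg 1 (077°, 52.6 nmi): east 52.6 sin 77° = 51.25, north 52.6 cos 77° = 11.83
Leg 2 (170°, 60.7 nmi): east 60.7 sin 170° = 10.54, north 60.7 cos 170° = -59.78
Net north component: -47.95 nmi.

47.9 nmi south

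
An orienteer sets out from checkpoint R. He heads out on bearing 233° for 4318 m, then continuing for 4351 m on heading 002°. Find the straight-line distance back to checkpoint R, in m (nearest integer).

3732 m

Leg 1 (233°, 4318 m): east 4318 sin 233° = -3448.51, north 4318 cos 233° = -2598.64
Leg 2 (002°, 4351 m): east 4351 sin 2° = 151.85, north 4351 cos 2° = 4348.35
Net: -3296.66 east, 1749.71 north. Distance = √((-3296.66)² + (1749.71)²) = 3732.220 m.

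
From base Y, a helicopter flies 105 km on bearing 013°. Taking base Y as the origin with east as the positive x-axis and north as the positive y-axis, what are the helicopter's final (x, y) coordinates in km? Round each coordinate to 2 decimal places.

(23.62, 102.31)

Leg 1 (013°, 105 km): east 105 sin 13° = 23.62, north 105 cos 13° = 102.31
Summing: 23.62 km east, 102.31 km north → (23.62, 102.31).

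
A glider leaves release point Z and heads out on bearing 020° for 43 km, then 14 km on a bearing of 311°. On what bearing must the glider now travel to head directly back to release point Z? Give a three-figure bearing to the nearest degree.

185°

Leg 1 (020°, 43 km): east 43 sin 20° = 14.71, north 43 cos 20° = 40.41
Leg 2 (311°, 14 km): east 14 sin 311° = -10.57, north 14 cos 311° = 9.18
Net displacement: 4.14 east, 49.59 north. Direction back to start is (-4.14, -49.59): bearing = atan2(-4.14, -49.59) mod 360° = 184.77° ≈ 185°.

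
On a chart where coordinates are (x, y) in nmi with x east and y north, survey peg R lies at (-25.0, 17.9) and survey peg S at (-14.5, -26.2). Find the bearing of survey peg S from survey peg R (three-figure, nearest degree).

167°

Δeast = -14.5 − -25.0 = 10.50; Δnorth = -26.2 − 17.9 = -44.10.
Bearing = atan2(Δeast, Δnorth) mod 360° = 166.61° ≈ 167°.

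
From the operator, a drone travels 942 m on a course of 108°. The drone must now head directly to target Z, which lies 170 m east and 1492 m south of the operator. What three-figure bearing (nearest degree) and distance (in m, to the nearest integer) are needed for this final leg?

211°, 1403 m

Leg 1 (108°, 942 m): east 942 sin 108° = 895.90, north 942 cos 108° = -291.09
Current position: (895.90, -291.09). Target: (170, -1492). Remaining: Δeast = -725.90, Δnorth = -1200.91.
Bearing = atan2(-725.90, -1200.91) mod 360° = 211.15°; distance = √((-725.90)² + (-1200.91)²) = 1403.246 m.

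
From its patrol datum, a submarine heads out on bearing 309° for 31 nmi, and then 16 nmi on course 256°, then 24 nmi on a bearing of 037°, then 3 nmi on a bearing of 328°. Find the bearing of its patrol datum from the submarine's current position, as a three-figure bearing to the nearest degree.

144°

Leg 1 (309°, 31 nmi): east 31 sin 309° = -24.09, north 31 cos 309° = 19.51
Leg 2 (256°, 16 nmi): east 16 sin 256° = -15.52, north 16 cos 256° = -3.87
Leg 3 (037°, 24 nmi): east 24 sin 37° = 14.44, north 24 cos 37° = 19.17
Leg 4 (328°, 3 nmi): east 3 sin 328° = -1.59, north 3 cos 328° = 2.54
Net displacement: -26.76 east, 37.35 north. Direction back to start is (26.76, -37.35): bearing = atan2(26.76, -37.35) mod 360° = 144.38° ≈ 144°.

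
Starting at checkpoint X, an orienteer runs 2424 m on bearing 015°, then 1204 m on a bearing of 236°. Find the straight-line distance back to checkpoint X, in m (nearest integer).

1709 m

Leg 1 (015°, 2424 m): east 2424 sin 15° = 627.38, north 2424 cos 15° = 2341.40
Leg 2 (236°, 1204 m): east 1204 sin 236° = -998.16, north 1204 cos 236° = -673.27
Net: -370.78 east, 1668.14 north. Distance = √((-370.78)² + (1668.14)²) = 1708.847 m.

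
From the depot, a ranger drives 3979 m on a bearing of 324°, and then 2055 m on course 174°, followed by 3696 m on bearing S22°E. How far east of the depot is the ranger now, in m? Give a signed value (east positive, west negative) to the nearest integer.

-739 m

Leg 1 (324°, 3979 m): east 3979 sin 324° = -2338.80, north 3979 cos 324° = 3219.08
Leg 2 (174°, 2055 m): east 2055 sin 174° = 214.81, north 2055 cos 174° = -2043.74
Leg 3 (S22°E, 3696 m): east 3696 sin 158° = 1384.55, north 3696 cos 158° = -3426.87
Net east component: -739.45 m.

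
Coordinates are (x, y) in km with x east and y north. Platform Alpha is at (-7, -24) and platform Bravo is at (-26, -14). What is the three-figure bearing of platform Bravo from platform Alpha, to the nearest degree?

298°

Δeast = -26 − -7 = -19.00; Δnorth = -14 − -24 = 10.00.
Bearing = atan2(Δeast, Δnorth) mod 360° = 297.76° ≈ 298°.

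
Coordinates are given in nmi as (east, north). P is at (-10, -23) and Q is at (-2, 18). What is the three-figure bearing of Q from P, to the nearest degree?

011°

Δeast = -2 − -10 = 8.00; Δnorth = 18 − -23 = 41.00.
Bearing = atan2(Δeast, Δnorth) mod 360° = 11.04° ≈ 011°.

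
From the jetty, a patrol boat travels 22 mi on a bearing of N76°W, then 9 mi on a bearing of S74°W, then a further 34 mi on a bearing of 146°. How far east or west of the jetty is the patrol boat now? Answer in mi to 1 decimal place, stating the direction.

Leg 1 (N76°W, 22 mi): east 22 sin 284° = -21.35, north 22 cos 284° = 5.32
Leg 2 (S74°W, 9 mi): east 9 sin 254° = -8.65, north 9 cos 254° = -2.48
Leg 3 (146°, 34 mi): east 34 sin 146° = 19.01, north 34 cos 146° = -28.19
Net east component: -10.99 mi.

11.0 mi west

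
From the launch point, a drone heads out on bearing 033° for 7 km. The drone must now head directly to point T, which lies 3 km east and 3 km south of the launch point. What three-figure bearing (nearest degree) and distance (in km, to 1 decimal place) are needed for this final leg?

Leg 1 (033°, 7 km): east 7 sin 33° = 3.81, north 7 cos 33° = 5.87
Current position: (3.81, 5.87). Target: (3, -3). Remaining: Δeast = -0.81, Δnorth = -8.87.
Bearing = atan2(-0.81, -8.87) mod 360° = 185.23°; distance = √((-0.81)² + (-8.87)²) = 8.908 km.

185°, 8.9 km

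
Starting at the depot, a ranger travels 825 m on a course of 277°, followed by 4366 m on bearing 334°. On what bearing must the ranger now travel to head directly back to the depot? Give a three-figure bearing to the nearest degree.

Leg 1 (277°, 825 m): east 825 sin 277° = -818.85, north 825 cos 277° = 100.54
Leg 2 (334°, 4366 m): east 4366 sin 334° = -1913.93, north 4366 cos 334° = 3924.13
Net displacement: -2732.78 east, 4024.68 north. Direction back to start is (2732.78, -4024.68): bearing = atan2(2732.78, -4024.68) mod 360° = 145.82° ≈ 146°.

146°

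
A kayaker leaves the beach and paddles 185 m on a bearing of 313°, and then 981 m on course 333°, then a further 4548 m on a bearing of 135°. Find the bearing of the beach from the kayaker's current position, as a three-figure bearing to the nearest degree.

Leg 1 (313°, 185 m): east 185 sin 313° = -135.30, north 185 cos 313° = 126.17
Leg 2 (333°, 981 m): east 981 sin 333° = -445.36, north 981 cos 333° = 874.08
Leg 3 (135°, 4548 m): east 4548 sin 135° = 3215.92, north 4548 cos 135° = -3215.92
Net displacement: 2635.26 east, -2215.67 north. Direction back to start is (-2635.26, 2215.67): bearing = atan2(-2635.26, 2215.67) mod 360° = 310.06° ≈ 310°.

310°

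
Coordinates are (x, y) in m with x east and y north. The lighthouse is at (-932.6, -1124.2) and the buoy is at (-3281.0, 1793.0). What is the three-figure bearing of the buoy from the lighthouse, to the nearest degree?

Δeast = -3281.0 − -932.6 = -2348.40; Δnorth = 1793.0 − -1124.2 = 2917.20.
Bearing = atan2(Δeast, Δnorth) mod 360° = 321.17° ≈ 321°.

321°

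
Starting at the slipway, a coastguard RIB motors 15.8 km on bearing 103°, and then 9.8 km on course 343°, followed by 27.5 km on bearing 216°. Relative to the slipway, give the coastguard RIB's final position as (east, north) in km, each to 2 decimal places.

Leg 1 (103°, 15.8 km): east 15.8 sin 103° = 15.40, north 15.8 cos 103° = -3.55
Leg 2 (343°, 9.8 km): east 9.8 sin 343° = -2.87, north 9.8 cos 343° = 9.37
Leg 3 (216°, 27.5 km): east 27.5 sin 216° = -16.16, north 27.5 cos 216° = -22.25
Summing: -3.63 km east, -16.43 km north → (-3.63, -16.43).

(-3.63, -16.43)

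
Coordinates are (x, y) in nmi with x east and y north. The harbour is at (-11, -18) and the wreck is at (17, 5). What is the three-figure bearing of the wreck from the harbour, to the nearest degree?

Δeast = 17 − -11 = 28.00; Δnorth = 5 − -18 = 23.00.
Bearing = atan2(Δeast, Δnorth) mod 360° = 50.60° ≈ 051°.

051°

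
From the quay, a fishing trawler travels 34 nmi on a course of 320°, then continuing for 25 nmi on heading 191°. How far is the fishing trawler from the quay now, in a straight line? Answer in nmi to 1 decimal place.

Leg 1 (320°, 34 nmi): east 34 sin 320° = -21.85, north 34 cos 320° = 26.05
Leg 2 (191°, 25 nmi): east 25 sin 191° = -4.77, north 25 cos 191° = -24.54
Net: -26.63 east, 1.50 north. Distance = √((-26.63)² + (1.50)²) = 26.667 nmi.

26.7 nmi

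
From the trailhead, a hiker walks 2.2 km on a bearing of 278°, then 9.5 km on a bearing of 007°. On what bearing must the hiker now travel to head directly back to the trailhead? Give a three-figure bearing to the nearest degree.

174°

Leg 1 (278°, 2.2 km): east 2.2 sin 278° = -2.18, north 2.2 cos 278° = 0.31
Leg 2 (007°, 9.5 km): east 9.5 sin 7° = 1.16, north 9.5 cos 7° = 9.43
Net displacement: -1.02 east, 9.74 north. Direction back to start is (1.02, -9.74): bearing = atan2(1.02, -9.74) mod 360° = 174.01° ≈ 174°.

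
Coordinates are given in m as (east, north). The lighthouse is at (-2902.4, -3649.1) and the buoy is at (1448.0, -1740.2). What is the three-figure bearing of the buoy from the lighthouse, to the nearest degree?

066°

Δeast = 1448.0 − -2902.4 = 4350.40; Δnorth = -1740.2 − -3649.1 = 1908.90.
Bearing = atan2(Δeast, Δnorth) mod 360° = 66.31° ≈ 066°.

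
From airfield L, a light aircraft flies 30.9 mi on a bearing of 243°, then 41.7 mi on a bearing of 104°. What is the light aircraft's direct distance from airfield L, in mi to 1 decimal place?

27.4 mi

Leg 1 (243°, 30.9 mi): east 30.9 sin 243° = -27.53, north 30.9 cos 243° = -14.03
Leg 2 (104°, 41.7 mi): east 41.7 sin 104° = 40.46, north 41.7 cos 104° = -10.09
Net: 12.93 east, -24.12 north. Distance = √((12.93)² + (-24.12)²) = 27.364 mi.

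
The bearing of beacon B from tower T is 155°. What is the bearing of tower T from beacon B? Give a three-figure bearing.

335°

Back-bearing = 155° + 180° = 335°.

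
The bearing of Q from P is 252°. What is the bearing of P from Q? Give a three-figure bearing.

072°

Back-bearing = 252° − 180° = 072°.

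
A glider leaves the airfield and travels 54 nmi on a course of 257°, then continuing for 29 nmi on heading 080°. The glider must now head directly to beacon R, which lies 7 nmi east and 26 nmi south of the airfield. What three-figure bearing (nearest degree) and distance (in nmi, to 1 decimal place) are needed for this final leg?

121°, 36.3 nmi

Leg 1 (257°, 54 nmi): east 54 sin 257° = -52.62, north 54 cos 257° = -12.15
Leg 2 (080°, 29 nmi): east 29 sin 80° = 28.56, north 29 cos 80° = 5.04
Current position: (-24.06, -7.11). Target: (7, -26). Remaining: Δeast = 31.06, Δnorth = -18.89.
Bearing = atan2(31.06, -18.89) mod 360° = 121.31°; distance = √((31.06)² + (-18.89)²) = 36.349 nmi.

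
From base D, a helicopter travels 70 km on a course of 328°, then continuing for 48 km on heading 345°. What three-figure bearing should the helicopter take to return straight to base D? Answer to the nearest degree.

Leg 1 (328°, 70 km): east 70 sin 328° = -37.09, north 70 cos 328° = 59.36
Leg 2 (345°, 48 km): east 48 sin 345° = -12.42, north 48 cos 345° = 46.36
Net displacement: -49.52 east, 105.73 north. Direction back to start is (49.52, -105.73): bearing = atan2(49.52, -105.73) mod 360° = 154.90° ≈ 155°.

155°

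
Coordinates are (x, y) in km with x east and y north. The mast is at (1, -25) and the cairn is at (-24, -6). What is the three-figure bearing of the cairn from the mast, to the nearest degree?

Δeast = -24 − 1 = -25.00; Δnorth = -6 − -25 = 19.00.
Bearing = atan2(Δeast, Δnorth) mod 360° = 307.23° ≈ 307°.

307°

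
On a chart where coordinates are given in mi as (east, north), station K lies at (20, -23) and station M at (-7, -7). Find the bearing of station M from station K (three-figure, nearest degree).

301°

Δeast = -7 − 20 = -27.00; Δnorth = -7 − -23 = 16.00.
Bearing = atan2(Δeast, Δnorth) mod 360° = 300.65° ≈ 301°.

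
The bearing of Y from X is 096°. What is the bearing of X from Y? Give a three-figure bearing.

276°

Back-bearing = 096° + 180° = 276°.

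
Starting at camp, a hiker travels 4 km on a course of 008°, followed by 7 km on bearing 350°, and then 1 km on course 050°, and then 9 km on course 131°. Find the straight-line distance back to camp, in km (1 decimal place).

Leg 1 (008°, 4 km): east 4 sin 8° = 0.56, north 4 cos 8° = 3.96
Leg 2 (350°, 7 km): east 7 sin 350° = -1.22, north 7 cos 350° = 6.89
Leg 3 (050°, 1 km): east 1 sin 50° = 0.77, north 1 cos 50° = 0.64
Leg 4 (131°, 9 km): east 9 sin 131° = 6.79, north 9 cos 131° = -5.90
Net: 6.90 east, 5.59 north. Distance = √((6.90)² + (5.59)²) = 8.882 km.

8.9 km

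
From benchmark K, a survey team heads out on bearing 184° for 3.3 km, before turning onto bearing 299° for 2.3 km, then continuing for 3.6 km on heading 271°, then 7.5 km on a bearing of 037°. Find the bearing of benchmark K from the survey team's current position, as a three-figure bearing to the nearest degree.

Leg 1 (184°, 3.3 km): east 3.3 sin 184° = -0.23, north 3.3 cos 184° = -3.29
Leg 2 (299°, 2.3 km): east 2.3 sin 299° = -2.01, north 2.3 cos 299° = 1.12
Leg 3 (271°, 3.6 km): east 3.6 sin 271° = -3.60, north 3.6 cos 271° = 0.06
Leg 4 (037°, 7.5 km): east 7.5 sin 37° = 4.51, north 7.5 cos 37° = 5.99
Net displacement: -1.33 east, 3.88 north. Direction back to start is (1.33, -3.88): bearing = atan2(1.33, -3.88) mod 360° = 161.09° ≈ 161°.

161°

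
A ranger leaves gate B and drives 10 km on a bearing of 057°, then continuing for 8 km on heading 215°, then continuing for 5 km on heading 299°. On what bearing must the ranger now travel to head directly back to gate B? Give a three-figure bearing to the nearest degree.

156°

Leg 1 (057°, 10 km): east 10 sin 57° = 8.39, north 10 cos 57° = 5.45
Leg 2 (215°, 8 km): east 8 sin 215° = -4.59, north 8 cos 215° = -6.55
Leg 3 (299°, 5 km): east 5 sin 299° = -4.37, north 5 cos 299° = 2.42
Net displacement: -0.58 east, 1.32 north. Direction back to start is (0.58, -1.32): bearing = atan2(0.58, -1.32) mod 360° = 156.42° ≈ 156°.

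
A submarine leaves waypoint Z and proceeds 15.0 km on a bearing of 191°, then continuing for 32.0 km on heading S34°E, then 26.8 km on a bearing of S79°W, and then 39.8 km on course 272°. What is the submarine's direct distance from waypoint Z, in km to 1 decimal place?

68.0 km

Leg 1 (191°, 15.0 km): east 15.0 sin 191° = -2.86, north 15.0 cos 191° = -14.72
Leg 2 (S34°E, 32.0 km): east 32.0 sin 146° = 17.89, north 32.0 cos 146° = -26.53
Leg 3 (S79°W, 26.8 km): east 26.8 sin 259° = -26.31, north 26.8 cos 259° = -5.11
Leg 4 (272°, 39.8 km): east 39.8 sin 272° = -39.78, north 39.8 cos 272° = 1.39
Net: -51.05 east, -44.98 north. Distance = √((-51.05)² + (-44.98)²) = 68.039 km.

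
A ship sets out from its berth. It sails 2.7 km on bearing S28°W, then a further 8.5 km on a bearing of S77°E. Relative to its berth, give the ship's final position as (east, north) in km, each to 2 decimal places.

(7.01, -4.30)

Leg 1 (S28°W, 2.7 km): east 2.7 sin 208° = -1.27, north 2.7 cos 208° = -2.38
Leg 2 (S77°E, 8.5 km): east 8.5 sin 103° = 8.28, north 8.5 cos 103° = -1.91
Summing: 7.01 km east, -4.30 km north → (7.01, -4.30).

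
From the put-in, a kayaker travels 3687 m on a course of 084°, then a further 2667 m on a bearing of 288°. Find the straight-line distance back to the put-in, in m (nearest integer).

1655 m

Leg 1 (084°, 3687 m): east 3687 sin 84° = 3666.80, north 3687 cos 84° = 385.40
Leg 2 (288°, 2667 m): east 2667 sin 288° = -2536.47, north 2667 cos 288° = 824.15
Net: 1130.33 east, 1209.54 north. Distance = √((1130.33)² + (1209.54)²) = 1655.492 m.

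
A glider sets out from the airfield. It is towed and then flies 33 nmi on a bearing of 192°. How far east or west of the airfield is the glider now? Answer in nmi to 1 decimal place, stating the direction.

6.9 nmi west

Leg 1 (192°, 33 nmi): east 33 sin 192° = -6.86, north 33 cos 192° = -32.28
Net east component: -6.86 nmi.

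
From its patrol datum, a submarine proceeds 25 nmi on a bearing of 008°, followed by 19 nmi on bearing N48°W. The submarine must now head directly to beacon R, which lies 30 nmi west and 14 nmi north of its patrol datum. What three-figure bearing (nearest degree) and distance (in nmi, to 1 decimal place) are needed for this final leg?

Leg 1 (008°, 25 nmi): east 25 sin 8° = 3.48, north 25 cos 8° = 24.76
Leg 2 (N48°W, 19 nmi): east 19 sin 312° = -14.12, north 19 cos 312° = 12.71
Current position: (-10.64, 37.47). Target: (-30, 14). Remaining: Δeast = -19.36, Δnorth = -23.47.
Bearing = atan2(-19.36, -23.47) mod 360° = 219.52°; distance = √((-19.36)² + (-23.47)²) = 30.424 nmi.

220°, 30.4 nmi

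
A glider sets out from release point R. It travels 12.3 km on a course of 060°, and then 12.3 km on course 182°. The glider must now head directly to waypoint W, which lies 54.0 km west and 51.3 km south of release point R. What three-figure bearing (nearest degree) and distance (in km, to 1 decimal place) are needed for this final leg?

235°, 78.5 km

Leg 1 (060°, 12.3 km): east 12.3 sin 60° = 10.65, north 12.3 cos 60° = 6.15
Leg 2 (182°, 12.3 km): east 12.3 sin 182° = -0.43, north 12.3 cos 182° = -12.29
Current position: (10.22, -6.14). Target: (-54.0, -51.3). Remaining: Δeast = -64.22, Δnorth = -45.16.
Bearing = atan2(-64.22, -45.16) mod 360° = 234.89°; distance = √((-64.22)² + (-45.16)²) = 78.510 km.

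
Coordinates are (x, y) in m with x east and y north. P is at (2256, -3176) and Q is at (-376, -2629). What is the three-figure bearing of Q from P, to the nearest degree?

282°

Δeast = -376 − 2256 = -2632.00; Δnorth = -2629 − -3176 = 547.00.
Bearing = atan2(Δeast, Δnorth) mod 360° = 281.74° ≈ 282°.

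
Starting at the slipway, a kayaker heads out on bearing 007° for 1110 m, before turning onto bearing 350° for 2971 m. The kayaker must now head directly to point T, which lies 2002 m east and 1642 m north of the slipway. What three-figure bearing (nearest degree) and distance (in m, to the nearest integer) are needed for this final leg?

135°, 3372 m

Leg 1 (007°, 1110 m): east 1110 sin 7° = 135.27, north 1110 cos 7° = 1101.73
Leg 2 (350°, 2971 m): east 2971 sin 350° = -515.91, north 2971 cos 350° = 2925.86
Current position: (-380.63, 4027.59). Target: (2002, 1642). Remaining: Δeast = 2382.63, Δnorth = -2385.59.
Bearing = atan2(2382.63, -2385.59) mod 360° = 135.04°; distance = √((2382.63)² + (-2385.59)²) = 3371.644 m.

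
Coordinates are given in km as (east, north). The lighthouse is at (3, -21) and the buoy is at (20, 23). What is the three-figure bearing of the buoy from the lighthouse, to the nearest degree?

021°

Δeast = 20 − 3 = 17.00; Δnorth = 23 − -21 = 44.00.
Bearing = atan2(Δeast, Δnorth) mod 360° = 21.12° ≈ 021°.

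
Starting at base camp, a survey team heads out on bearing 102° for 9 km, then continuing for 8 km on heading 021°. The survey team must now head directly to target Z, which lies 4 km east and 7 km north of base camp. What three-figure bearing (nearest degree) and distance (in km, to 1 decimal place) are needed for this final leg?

280°, 7.8 km

Leg 1 (102°, 9 km): east 9 sin 102° = 8.80, north 9 cos 102° = -1.87
Leg 2 (021°, 8 km): east 8 sin 21° = 2.87, north 8 cos 21° = 7.47
Current position: (11.67, 5.60). Target: (4, 7). Remaining: Δeast = -7.67, Δnorth = 1.40.
Bearing = atan2(-7.67, 1.40) mod 360° = 280.36°; distance = √((-7.67)² + (1.40)²) = 7.797 km.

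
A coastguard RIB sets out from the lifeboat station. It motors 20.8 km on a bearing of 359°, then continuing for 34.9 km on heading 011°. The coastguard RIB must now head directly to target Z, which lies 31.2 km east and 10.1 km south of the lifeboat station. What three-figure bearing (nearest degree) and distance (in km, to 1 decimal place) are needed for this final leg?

159°, 69.8 km

Leg 1 (359°, 20.8 km): east 20.8 sin 359° = -0.36, north 20.8 cos 359° = 20.80
Leg 2 (011°, 34.9 km): east 34.9 sin 11° = 6.66, north 34.9 cos 11° = 34.26
Current position: (6.30, 55.06). Target: (31.2, -10.1). Remaining: Δeast = 24.90, Δnorth = -65.16.
Bearing = atan2(24.90, -65.16) mod 360° = 159.08°; distance = √((24.90)² + (-65.16)²) = 69.753 km.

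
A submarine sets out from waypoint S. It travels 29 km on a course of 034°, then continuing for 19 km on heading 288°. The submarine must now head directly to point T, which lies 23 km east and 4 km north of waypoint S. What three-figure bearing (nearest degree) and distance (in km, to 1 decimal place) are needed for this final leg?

Leg 1 (034°, 29 km): east 29 sin 34° = 16.22, north 29 cos 34° = 24.04
Leg 2 (288°, 19 km): east 19 sin 288° = -18.07, north 19 cos 288° = 5.87
Current position: (-1.85, 29.91). Target: (23, 4). Remaining: Δeast = 24.85, Δnorth = -25.91.
Bearing = atan2(24.85, -25.91) mod 360° = 136.20°; distance = √((24.85)² + (-25.91)²) = 35.905 km.

136°, 35.9 km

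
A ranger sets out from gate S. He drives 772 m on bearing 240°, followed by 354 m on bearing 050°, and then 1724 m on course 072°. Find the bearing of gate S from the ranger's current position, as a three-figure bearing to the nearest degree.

Leg 1 (240°, 772 m): east 772 sin 240° = -668.57, north 772 cos 240° = -386.00
Leg 2 (050°, 354 m): east 354 sin 50° = 271.18, north 354 cos 50° = 227.55
Leg 3 (072°, 1724 m): east 1724 sin 72° = 1639.62, north 1724 cos 72° = 532.75
Net displacement: 1242.23 east, 374.29 north. Direction back to start is (-1242.23, -374.29): bearing = atan2(-1242.23, -374.29) mod 360° = 253.23° ≈ 253°.

253°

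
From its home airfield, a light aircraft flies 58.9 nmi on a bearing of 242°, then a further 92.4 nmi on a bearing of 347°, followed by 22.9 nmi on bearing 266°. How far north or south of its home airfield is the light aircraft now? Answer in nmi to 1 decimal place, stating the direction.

60.8 nmi north

Leg 1 (242°, 58.9 nmi): east 58.9 sin 242° = -52.01, north 58.9 cos 242° = -27.65
Leg 2 (347°, 92.4 nmi): east 92.4 sin 347° = -20.79, north 92.4 cos 347° = 90.03
Leg 3 (266°, 22.9 nmi): east 22.9 sin 266° = -22.84, north 22.9 cos 266° = -1.60
Net north component: 60.78 nmi.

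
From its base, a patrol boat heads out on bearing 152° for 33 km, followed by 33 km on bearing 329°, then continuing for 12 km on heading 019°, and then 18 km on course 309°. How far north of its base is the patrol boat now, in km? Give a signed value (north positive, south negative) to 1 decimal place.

Leg 1 (152°, 33 km): east 33 sin 152° = 15.49, north 33 cos 152° = -29.14
Leg 2 (329°, 33 km): east 33 sin 329° = -17.00, north 33 cos 329° = 28.29
Leg 3 (019°, 12 km): east 12 sin 19° = 3.91, north 12 cos 19° = 11.35
Leg 4 (309°, 18 km): east 18 sin 309° = -13.99, north 18 cos 309° = 11.33
Net north component: 21.82 km.

21.8 km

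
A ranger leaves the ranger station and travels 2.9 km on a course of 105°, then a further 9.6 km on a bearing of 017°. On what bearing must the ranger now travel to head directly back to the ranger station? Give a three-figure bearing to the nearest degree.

214°

Leg 1 (105°, 2.9 km): east 2.9 sin 105° = 2.80, north 2.9 cos 105° = -0.75
Leg 2 (017°, 9.6 km): east 9.6 sin 17° = 2.81, north 9.6 cos 17° = 9.18
Net displacement: 5.61 east, 8.43 north. Direction back to start is (-5.61, -8.43): bearing = atan2(-5.61, -8.43) mod 360° = 213.63° ≈ 214°.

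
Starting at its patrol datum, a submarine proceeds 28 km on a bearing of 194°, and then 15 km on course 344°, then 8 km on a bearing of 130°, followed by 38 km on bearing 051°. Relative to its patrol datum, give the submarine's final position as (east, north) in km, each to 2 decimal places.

Leg 1 (194°, 28 km): east 28 sin 194° = -6.77, north 28 cos 194° = -27.17
Leg 2 (344°, 15 km): east 15 sin 344° = -4.13, north 15 cos 344° = 14.42
Leg 3 (130°, 8 km): east 8 sin 130° = 6.13, north 8 cos 130° = -5.14
Leg 4 (051°, 38 km): east 38 sin 51° = 29.53, north 38 cos 51° = 23.91
Summing: 24.75 km east, 6.02 km north → (24.75, 6.02).

(24.75, 6.02)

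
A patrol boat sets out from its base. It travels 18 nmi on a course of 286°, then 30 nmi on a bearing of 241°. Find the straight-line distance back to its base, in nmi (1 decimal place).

44.6 nmi

Leg 1 (286°, 18 nmi): east 18 sin 286° = -17.30, north 18 cos 286° = 4.96
Leg 2 (241°, 30 nmi): east 30 sin 241° = -26.24, north 30 cos 241° = -14.54
Net: -43.54 east, -9.58 north. Distance = √((-43.54)² + (-9.58)²) = 44.583 nmi.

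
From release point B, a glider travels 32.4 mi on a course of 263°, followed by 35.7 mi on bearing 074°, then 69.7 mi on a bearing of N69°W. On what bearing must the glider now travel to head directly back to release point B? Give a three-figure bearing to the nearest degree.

116°

Leg 1 (263°, 32.4 mi): east 32.4 sin 263° = -32.16, north 32.4 cos 263° = -3.95
Leg 2 (074°, 35.7 mi): east 35.7 sin 74° = 34.32, north 35.7 cos 74° = 9.84
Leg 3 (N69°W, 69.7 mi): east 69.7 sin 291° = -65.07, north 69.7 cos 291° = 24.98
Net displacement: -62.91 east, 30.87 north. Direction back to start is (62.91, -30.87): bearing = atan2(62.91, -30.87) mod 360° = 116.14° ≈ 116°.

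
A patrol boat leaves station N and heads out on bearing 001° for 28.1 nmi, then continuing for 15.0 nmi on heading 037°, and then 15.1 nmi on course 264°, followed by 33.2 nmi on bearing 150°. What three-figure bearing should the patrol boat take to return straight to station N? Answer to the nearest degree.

Leg 1 (001°, 28.1 nmi): east 28.1 sin 1° = 0.49, north 28.1 cos 1° = 28.10
Leg 2 (037°, 15.0 nmi): east 15.0 sin 37° = 9.03, north 15.0 cos 37° = 11.98
Leg 3 (264°, 15.1 nmi): east 15.1 sin 264° = -15.02, north 15.1 cos 264° = -1.58
Leg 4 (150°, 33.2 nmi): east 33.2 sin 150° = 16.60, north 33.2 cos 150° = -28.75
Net displacement: 11.10 east, 9.74 north. Direction back to start is (-11.10, -9.74): bearing = atan2(-11.10, -9.74) mod 360° = 228.72° ≈ 229°.

229°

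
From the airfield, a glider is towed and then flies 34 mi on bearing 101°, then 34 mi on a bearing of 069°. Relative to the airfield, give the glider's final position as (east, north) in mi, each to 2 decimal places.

Leg 1 (101°, 34 mi): east 34 sin 101° = 33.38, north 34 cos 101° = -6.49
Leg 2 (069°, 34 mi): east 34 sin 69° = 31.74, north 34 cos 69° = 12.18
Summing: 65.12 mi east, 5.70 mi north → (65.12, 5.70).

(65.12, 5.70)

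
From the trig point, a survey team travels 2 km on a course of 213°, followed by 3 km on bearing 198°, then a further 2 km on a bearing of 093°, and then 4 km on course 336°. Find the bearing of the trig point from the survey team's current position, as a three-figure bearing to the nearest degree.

059°

Leg 1 (213°, 2 km): east 2 sin 213° = -1.09, north 2 cos 213° = -1.68
Leg 2 (198°, 3 km): east 3 sin 198° = -0.93, north 3 cos 198° = -2.85
Leg 3 (093°, 2 km): east 2 sin 93° = 2.00, north 2 cos 93° = -0.10
Leg 4 (336°, 4 km): east 4 sin 336° = -1.63, north 4 cos 336° = 3.65
Net displacement: -1.65 east, -0.98 north. Direction back to start is (1.65, 0.98): bearing = atan2(1.65, 0.98) mod 360° = 59.21° ≈ 059°.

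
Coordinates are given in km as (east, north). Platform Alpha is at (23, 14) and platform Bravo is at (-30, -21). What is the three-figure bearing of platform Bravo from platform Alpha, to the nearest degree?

237°

Δeast = -30 − 23 = -53.00; Δnorth = -21 − 14 = -35.00.
Bearing = atan2(Δeast, Δnorth) mod 360° = 236.56° ≈ 237°.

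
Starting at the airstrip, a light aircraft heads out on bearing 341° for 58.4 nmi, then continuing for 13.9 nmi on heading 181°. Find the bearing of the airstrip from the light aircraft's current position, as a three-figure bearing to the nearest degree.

155°

Leg 1 (341°, 58.4 nmi): east 58.4 sin 341° = -19.01, north 58.4 cos 341° = 55.22
Leg 2 (181°, 13.9 nmi): east 13.9 sin 181° = -0.24, north 13.9 cos 181° = -13.90
Net displacement: -19.26 east, 41.32 north. Direction back to start is (19.26, -41.32): bearing = atan2(19.26, -41.32) mod 360° = 155.01° ≈ 155°.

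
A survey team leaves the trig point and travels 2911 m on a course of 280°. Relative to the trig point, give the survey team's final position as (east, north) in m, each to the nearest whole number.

(-2867, 505)

Leg 1 (280°, 2911 m): east 2911 sin 280° = -2866.78, north 2911 cos 280° = 505.49
Summing: -2866.78 m east, 505.49 m north → (-2867, 505).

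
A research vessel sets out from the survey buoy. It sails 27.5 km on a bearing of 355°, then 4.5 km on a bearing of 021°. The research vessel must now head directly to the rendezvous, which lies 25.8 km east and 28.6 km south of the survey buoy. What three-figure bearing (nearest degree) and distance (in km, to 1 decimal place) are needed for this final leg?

Leg 1 (355°, 27.5 km): east 27.5 sin 355° = -2.40, north 27.5 cos 355° = 27.40
Leg 2 (021°, 4.5 km): east 4.5 sin 21° = 1.61, north 4.5 cos 21° = 4.20
Current position: (-0.78, 31.60). Target: (25.8, -28.6). Remaining: Δeast = 26.58, Δnorth = -60.20.
Bearing = atan2(26.58, -60.20) mod 360° = 156.17°; distance = √((26.58)² + (-60.20)²) = 65.805 km.

156°, 65.8 km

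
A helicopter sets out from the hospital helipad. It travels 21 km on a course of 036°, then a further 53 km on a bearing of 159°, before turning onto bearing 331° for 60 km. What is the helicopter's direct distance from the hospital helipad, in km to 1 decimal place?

Leg 1 (036°, 21 km): east 21 sin 36° = 12.34, north 21 cos 36° = 16.99
Leg 2 (159°, 53 km): east 53 sin 159° = 18.99, north 53 cos 159° = -49.48
Leg 3 (331°, 60 km): east 60 sin 331° = -29.09, north 60 cos 331° = 52.48
Net: 2.25 east, 19.99 north. Distance = √((2.25)² + (19.99)²) = 20.113 km.

20.1 km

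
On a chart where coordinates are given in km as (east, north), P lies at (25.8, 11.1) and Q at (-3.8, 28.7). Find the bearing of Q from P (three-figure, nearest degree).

301°

Δeast = -3.8 − 25.8 = -29.60; Δnorth = 28.7 − 11.1 = 17.60.
Bearing = atan2(Δeast, Δnorth) mod 360° = 300.74° ≈ 301°.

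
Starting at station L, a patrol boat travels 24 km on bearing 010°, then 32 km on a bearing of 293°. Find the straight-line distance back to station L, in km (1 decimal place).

44.1 km

Leg 1 (010°, 24 km): east 24 sin 10° = 4.17, north 24 cos 10° = 23.64
Leg 2 (293°, 32 km): east 32 sin 293° = -29.46, north 32 cos 293° = 12.50
Net: -25.29 east, 36.14 north. Distance = √((-25.29)² + (36.14)²) = 44.108 km.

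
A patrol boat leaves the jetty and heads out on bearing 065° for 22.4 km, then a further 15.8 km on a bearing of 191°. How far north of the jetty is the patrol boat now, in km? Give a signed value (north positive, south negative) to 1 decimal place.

-6.0 km

Leg 1 (065°, 22.4 km): east 22.4 sin 65° = 20.30, north 22.4 cos 65° = 9.47
Leg 2 (191°, 15.8 km): east 15.8 sin 191° = -3.01, north 15.8 cos 191° = -15.51
Net north component: -6.04 km.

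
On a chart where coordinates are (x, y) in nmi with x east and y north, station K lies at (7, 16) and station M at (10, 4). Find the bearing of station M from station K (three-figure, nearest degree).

Δeast = 10 − 7 = 3.00; Δnorth = 4 − 16 = -12.00.
Bearing = atan2(Δeast, Δnorth) mod 360° = 165.96° ≈ 166°.

166°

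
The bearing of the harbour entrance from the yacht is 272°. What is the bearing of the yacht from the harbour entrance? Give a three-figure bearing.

092°

Back-bearing = 272° − 180° = 092°.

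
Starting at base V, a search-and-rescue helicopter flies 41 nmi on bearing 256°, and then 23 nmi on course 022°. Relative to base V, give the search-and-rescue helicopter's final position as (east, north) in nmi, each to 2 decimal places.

(-31.17, 11.41)

Leg 1 (256°, 41 nmi): east 41 sin 256° = -39.78, north 41 cos 256° = -9.92
Leg 2 (022°, 23 nmi): east 23 sin 22° = 8.62, north 23 cos 22° = 21.33
Summing: -31.17 nmi east, 11.41 nmi north → (-31.17, 11.41).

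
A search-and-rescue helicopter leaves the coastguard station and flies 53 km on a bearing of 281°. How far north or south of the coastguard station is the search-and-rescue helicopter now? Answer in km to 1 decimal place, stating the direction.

10.1 km north

Leg 1 (281°, 53 km): east 53 sin 281° = -52.03, north 53 cos 281° = 10.11
Net north component: 10.11 km.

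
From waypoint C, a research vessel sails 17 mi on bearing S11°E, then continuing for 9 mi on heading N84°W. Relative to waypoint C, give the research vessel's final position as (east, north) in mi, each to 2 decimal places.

Leg 1 (S11°E, 17 mi): east 17 sin 169° = 3.24, north 17 cos 169° = -16.69
Leg 2 (N84°W, 9 mi): east 9 sin 276° = -8.95, north 9 cos 276° = 0.94
Summing: -5.71 mi east, -15.75 mi north → (-5.71, -15.75).

(-5.71, -15.75)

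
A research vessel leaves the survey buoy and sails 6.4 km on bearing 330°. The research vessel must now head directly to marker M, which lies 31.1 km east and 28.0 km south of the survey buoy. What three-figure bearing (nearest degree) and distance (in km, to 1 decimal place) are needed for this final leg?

Leg 1 (330°, 6.4 km): east 6.4 sin 330° = -3.20, north 6.4 cos 330° = 5.54
Current position: (-3.20, 5.54). Target: (31.1, -28.0). Remaining: Δeast = 34.30, Δnorth = -33.54.
Bearing = atan2(34.30, -33.54) mod 360° = 134.36°; distance = √((34.30)² + (-33.54)²) = 47.975 km.

134°, 48.0 km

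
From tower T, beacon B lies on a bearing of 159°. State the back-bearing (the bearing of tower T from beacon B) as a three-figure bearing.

339°

Back-bearing = 159° + 180° = 339°.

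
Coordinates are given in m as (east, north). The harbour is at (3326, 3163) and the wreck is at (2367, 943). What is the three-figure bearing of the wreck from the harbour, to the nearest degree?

203°

Δeast = 2367 − 3326 = -959.00; Δnorth = 943 − 3163 = -2220.00.
Bearing = atan2(Δeast, Δnorth) mod 360° = 203.36° ≈ 203°.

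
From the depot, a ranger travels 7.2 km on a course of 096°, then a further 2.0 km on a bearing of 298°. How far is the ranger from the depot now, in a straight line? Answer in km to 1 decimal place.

5.4 km

Leg 1 (096°, 7.2 km): east 7.2 sin 96° = 7.16, north 7.2 cos 96° = -0.75
Leg 2 (298°, 2.0 km): east 2.0 sin 298° = -1.77, north 2.0 cos 298° = 0.94
Net: 5.39 east, 0.19 north. Distance = √((5.39)² + (0.19)²) = 5.398 km.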